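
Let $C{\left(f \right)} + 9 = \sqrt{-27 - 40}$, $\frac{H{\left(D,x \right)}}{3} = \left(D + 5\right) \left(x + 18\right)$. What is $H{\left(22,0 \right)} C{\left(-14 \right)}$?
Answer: $-13122 + 1458 i \sqrt{67} \approx -13122.0 + 11934.0 i$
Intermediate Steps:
$H{\left(D,x \right)} = 3 \left(5 + D\right) \left(18 + x\right)$ ($H{\left(D,x \right)} = 3 \left(D + 5\right) \left(x + 18\right) = 3 \left(5 + D\right) \left(18 + x\right)$)
$C{\left(f \right)} = -9 + i \sqrt{67}$ ($C{\left(f \right)} = -9 + \sqrt{-27 - 40} = -9 + \sqrt{-67} = -9 + i \sqrt{67}$)
$H{\left(22,0 \right)} C{\left(-14 \right)} = \left(270 + 15 \cdot 0 + 54 \cdot 22 + 3 \cdot 22 \cdot 0\right) \left(-9 + i \sqrt{67}\right) = \left(270 + 0 + 1188 + 0\right) \left(-9 + i \sqrt{67}\right) = 1458 \left(-9 + i \sqrt{67}\right) = -13122 + 1458 i \sqrt{67}$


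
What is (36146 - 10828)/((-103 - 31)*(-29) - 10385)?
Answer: -25318/6499 ≈ -3.8957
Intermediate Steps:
(36146 - 10828)/((-103 - 31)*(-29) - 10385) = 25318/(-134*(-29) - 10385) = 25318/(3886 - 10385) = 25318/(-6499) = 25318*(-1/6499) = -25318/6499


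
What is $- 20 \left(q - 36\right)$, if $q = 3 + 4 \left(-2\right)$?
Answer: $820$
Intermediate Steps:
$q = -5$ ($q = 3 - 8 = -5$)
$- 20 \left(q - 36\right) = - 20 \left(-5 - 36\right) = \left(-20\right) \left(-41\right) = 820$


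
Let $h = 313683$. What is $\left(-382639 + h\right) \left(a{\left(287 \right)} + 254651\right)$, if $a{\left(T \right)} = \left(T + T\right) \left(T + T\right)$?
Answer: $-40279061412$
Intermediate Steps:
$a{\left(T \right)} = 4 T^{2}$ ($a{\left(T \right)} = 2 T 2 T = 4 T^{2}$)
$\left(-382639 + h\right) \left(a{\left(287 \right)} + 254651\right) = \left(-382639 + 313683\right) \left(4 \cdot 287^{2} + 254651\right) = - 68956 \left(4 \cdot 82369 + 254651\right) = - 68956 \left(329476 + 254651\right) = \left(-68956\right) 584127 = -40279061412$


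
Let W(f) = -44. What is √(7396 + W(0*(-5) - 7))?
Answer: 2*√1838 ≈ 85.744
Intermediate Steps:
√(7396 + W(0*(-5) - 7)) = √(7396 - 44) = √7352 = 2*√1838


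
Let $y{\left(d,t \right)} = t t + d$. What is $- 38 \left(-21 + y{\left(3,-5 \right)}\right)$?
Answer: $-266$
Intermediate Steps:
$y{\left(d,t \right)} = d + t^{2}$ ($y{\left(d,t \right)} = t^{2} + d = d + t^{2}$)
$- 38 \left(-21 + y{\left(3,-5 \right)}\right) = - 38 \left(-21 + \left(3 + \left(-5\right)^{2}\right)\right) = - 38 \left(-21 + \left(3 + 25\right)\right) = - 38 \left(-21 + 28\right) = \left(-38\right) 7 = -266$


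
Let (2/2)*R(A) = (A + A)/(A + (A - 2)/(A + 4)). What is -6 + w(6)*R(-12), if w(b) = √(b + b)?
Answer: -6 + 192*√3/41 ≈ 2.1111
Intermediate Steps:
w(b) = √2*√b (w(b) = √(2*b) = √2*√b)
R(A) = 2*A/(A + (-2 + A)/(4 + A)) (R(A) = (A + A)/(A + (A - 2)/(A + 4)) = (2*A)/(A + (-2 + A)/(4 + A)) = 2*A/(A + (-2 + A)/(4 + A)))
-6 + w(6)*R(-12) = -6 + (√2*√6)*(2*(-12)*(4 - 12)/(-2 + (-12)² + 5*(-12))) = -6 + (2*√3)*(2*(-12)*(-8)/(-2 + 144 - 60)) = -6 + (2*√3)*(2*(-12)*(-8)/82) = -6 + (2*√3)*(2*(-12)*(1/82)*(-8)) = -6 + (2*√3)*(96/41) = -6 + 192*√3/41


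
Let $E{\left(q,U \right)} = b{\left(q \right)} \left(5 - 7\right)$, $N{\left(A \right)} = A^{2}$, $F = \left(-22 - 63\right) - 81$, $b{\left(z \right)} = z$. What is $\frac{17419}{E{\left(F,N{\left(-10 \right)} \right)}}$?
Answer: $\frac{17419}{332} \approx 52.467$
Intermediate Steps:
$F = -166$ ($F = -85 - 81 = -166$)
$E{\left(q,U \right)} = - 2 q$ ($E{\left(q,U \right)} = q \left(5 - 7\right) = q \left(-2\right) = - 2 q$)
$\frac{17419}{E{\left(F,N{\left(-10 \right)} \right)}} = \frac{17419}{\left(-2\right) \left(-166\right)} = \frac{17419}{332}$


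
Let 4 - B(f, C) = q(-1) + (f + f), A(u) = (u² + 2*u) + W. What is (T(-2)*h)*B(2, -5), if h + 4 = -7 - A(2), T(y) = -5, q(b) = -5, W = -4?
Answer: 375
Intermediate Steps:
A(u) = -4 + u² + 2*u (A(u) = (u² + 2*u) - 4 = -4 + u² + 2*u)
B(f, C) = 9 - 2*f (B(f, C) = 4 - (-5 + (f + f)) = 4 - (-5 + 2*f) = 4 + (5 - 2*f) = 9 - 2*f)
h = -15 (h = -4 + (-7 - (-4 + 2² + 2*2)) = -4 + (-7 - (-4 + 4 + 4)) = -4 + (-7 - 1*4) = -4 + (-7 - 4) = -4 - 11 = -15)
(T(-2)*h)*B(2, -5) = (-5*(-15))*(9 - 2*2) = 75*(9 - 4) = 75*5 = 375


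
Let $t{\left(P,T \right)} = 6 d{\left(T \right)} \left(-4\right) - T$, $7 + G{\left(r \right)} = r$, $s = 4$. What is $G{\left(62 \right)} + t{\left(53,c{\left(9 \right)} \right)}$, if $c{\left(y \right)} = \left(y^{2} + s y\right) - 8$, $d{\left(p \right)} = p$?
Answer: $-2670$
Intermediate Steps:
$G{\left(r \right)} = -7 + r$
$c{\left(y \right)} = -8 + y^{2} + 4 y$ ($c{\left(y \right)} = \left(y^{2} + 4 y\right) - 8 = -8 + y^{2} + 4 y$)
$t{\left(P,T \right)} = - 25 T$ ($t{\left(P,T \right)} = 6 T \left(-4\right) - T = - 24 T - T = - 25 T$)
$G{\left(62 \right)} + t{\left(53,c{\left(9 \right)} \right)} = \left(-7 + 62\right) - 25 \left(-8 + 9^{2} + 4 \cdot 9\right) = 55 - 25 \left(-8 + 81 + 36\right) = 55 - 2725 = -2670$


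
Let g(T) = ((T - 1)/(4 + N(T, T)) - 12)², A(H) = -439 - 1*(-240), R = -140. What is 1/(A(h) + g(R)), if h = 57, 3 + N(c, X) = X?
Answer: -19321/1513150 ≈ -0.012769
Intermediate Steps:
N(c, X) = -3 + X
A(H) = -199 (A(H) = -439 + 240 = -199)
g(T) = (-12 + (-1 + T)/(1 + T))² (g(T) = ((T - 1)/(4 + (-3 + T)) - 12)² = ((-1 + T)/(1 + T) - 12)² = (-12 + (-1 + T)/(1 + T))²)
1/(A(h) + g(R)) = 1/(-199 + (13 + 11*(-140))²/(1 - 140)²) = 1/(-199 + (13 - 1540)²/(-139)²) = 1/(-199 + (1/19321)*(-1527)²) = 1/(-199 + (1/19321)*2331729) = 1/(-199 + 2331729/19321) = 1/(-1513150/19321) = -19321/1513150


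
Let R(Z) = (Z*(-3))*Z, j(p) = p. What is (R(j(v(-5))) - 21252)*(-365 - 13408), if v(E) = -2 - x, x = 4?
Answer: 294191280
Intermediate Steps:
v(E) = -6 (v(E) = -2 - 1*4 = -2 - 4 = -6)
R(Z) = -3*Z² (R(Z) = (-3*Z)*Z = -3*Z²)
(R(j(v(-5))) - 21252)*(-365 - 13408) = (-3*(-6)² - 21252)*(-365 - 13408) = (-3*36 - 21252)*(-13773) = (-108 - 21252)*(-13773) = -21360*(-13773) = 294191280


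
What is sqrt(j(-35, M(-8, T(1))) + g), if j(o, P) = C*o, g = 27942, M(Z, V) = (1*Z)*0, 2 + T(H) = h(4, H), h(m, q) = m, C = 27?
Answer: sqrt(26997) ≈ 164.31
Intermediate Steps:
T(H) = 2 (T(H) = -2 + 4 = 2)
M(Z, V) = 0 (M(Z, V) = Z*0 = 0)
j(o, P) = 27*o
sqrt(j(-35, M(-8, T(1))) + g) = sqrt(27*(-35) + 27942) = sqrt(-945 + 27942) = sqrt(26997)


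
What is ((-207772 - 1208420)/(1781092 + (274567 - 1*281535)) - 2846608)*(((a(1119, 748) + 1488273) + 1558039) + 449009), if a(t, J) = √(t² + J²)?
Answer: -4413049849419773616/443531 - 1262559246896*√1811665/443531 ≈ -9.9536e+12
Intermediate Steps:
a(t, J) = √(J² + t²)
((-207772 - 1208420)/(1781092 + (274567 - 1*281535)) - 2846608)*(((a(1119, 748) + 1488273) + 1558039) + 449009) = ((-207772 - 1208420)/(1781092 + (274567 - 1*281535)) - 2846608)*(((√(748² + 1119²) + 1488273) + 1558039) + 449009) = (-1416192/(1781092 + (274567 - 281535)) - 2846608)*(((√(559504 + 1252161) + 1488273) + 1558039) + 449009) = (-1416192/(1781092 - 6968) - 2846608)*(((√1811665 + 1488273) + 1558039) + 449009) = (-1416192/1774124 - 2846608)*(((1488273 + √1811665) + 1558039) + 449009) = (-1416192*1/1774124 - 2846608)*((3046312 + √1811665) + 449009) = (-354048/443531 - 2846608)*(3495321 + √1811665) = -1262559246896*(3495321 + √1811665)/443531 = -4413049849419773616/443531 - 1262559246896*√1811665/443531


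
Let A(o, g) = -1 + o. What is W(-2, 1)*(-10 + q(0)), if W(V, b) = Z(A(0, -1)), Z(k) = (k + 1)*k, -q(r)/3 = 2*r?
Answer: 0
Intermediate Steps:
q(r) = -6*r
Z(k) = k*(1 + k) (Z(k) = (1 + k)*k = k*(1 + k))
W(V, b) = 0 (W(V, b) = (-1 + 0)*(1 + (-1 + 0)) = -(1 - 1) = -1*0 = 0)
W(-2, 1)*(-10 + q(0)) = 0*(-10 - 6*0) = 0*(-10 + 0) = 0*(-10) = 0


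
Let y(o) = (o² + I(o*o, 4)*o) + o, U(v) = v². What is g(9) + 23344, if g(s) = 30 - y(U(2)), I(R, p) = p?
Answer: 23338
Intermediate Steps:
y(o) = o² + 5*o (y(o) = (o² + 4*o) + o = o² + 5*o)
g(s) = -6 (g(s) = 30 - 2²*(5 + 2²) = 30 - 4*(5 + 4) = 30 - 4*9 = 30 - 1*36 = 30 - 36 = -6)
g(9) + 23344 = -6 + 23344 = 23338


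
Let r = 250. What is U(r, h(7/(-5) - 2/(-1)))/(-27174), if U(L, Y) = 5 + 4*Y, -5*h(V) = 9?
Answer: 11/135870 ≈ 8.0960e-5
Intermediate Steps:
h(V) = -9/5 (h(V) = -⅕*9 = -9/5)
U(r, h(7/(-5) - 2/(-1)))/(-27174) = (5 + 4*(-9/5))/(-27174) = (5 - 36/5)*(-1/27174) = -11/5*(-1/27174) = 11/135870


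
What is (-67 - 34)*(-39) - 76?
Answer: 3863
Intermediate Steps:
(-67 - 34)*(-39) - 76 = -101*(-39) - 76 = 3939 - 76 = 3863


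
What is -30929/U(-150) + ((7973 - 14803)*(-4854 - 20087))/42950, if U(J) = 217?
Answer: 3563690496/932015 ≈ 3823.6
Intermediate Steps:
-30929/U(-150) + ((7973 - 14803)*(-4854 - 20087))/42950 = -30929/217 + ((7973 - 14803)*(-4854 - 20087))/42950 = -30929*1/217 - 6830*(-24941)*(1/42950) = -30929/217 + 170347030*(1/42950) = -30929/217 + 17034703/4295 = 3563690496/932015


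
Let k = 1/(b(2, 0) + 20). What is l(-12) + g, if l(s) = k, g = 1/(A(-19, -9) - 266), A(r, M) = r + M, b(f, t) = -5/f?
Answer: 79/1470 ≈ 0.053742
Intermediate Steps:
A(r, M) = M + r
g = -1/294 (g = 1/((-9 - 19) - 266) = 1/(-28 - 266) = 1/(-294) = -1/294 ≈ -0.0034014)
k = 2/35 (k = 1/(-5/2 + 20) = 1/(35/2) = 2/35 ≈ 0.057143)
l(s) = 2/35
l(-12) + g = 2/35 - 1/294 = 79/1470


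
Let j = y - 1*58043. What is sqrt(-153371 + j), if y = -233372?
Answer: I*sqrt(444786) ≈ 666.92*I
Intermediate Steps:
j = -291415 (j = -233372 - 1*58043 = -233372 - 58043 = -291415)
sqrt(-153371 + j) = sqrt(-153371 - 291415) = sqrt(-444786) = I*sqrt(444786)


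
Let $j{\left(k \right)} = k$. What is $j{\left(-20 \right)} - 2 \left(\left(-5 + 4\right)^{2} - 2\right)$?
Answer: $-18$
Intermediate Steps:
$j{\left(-20 \right)} - 2 \left(\left(-5 + 4\right)^{2} - 2\right) = -20 - 2 \left(\left(-5 + 4\right)^{2} - 2\right) = -20 - 2 \left(\left(-1\right)^{2} - 2\right) = -20 - 2 \left(1 - 2\right) = -20 - 2 \left(-1\right) = -20 - -2 = -20 + 2 = -18$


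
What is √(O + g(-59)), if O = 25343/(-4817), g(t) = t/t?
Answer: I*√98873742/4817 ≈ 2.0643*I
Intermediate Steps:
g(t) = 1
O = -25343/4817 (O = 25343*(-1/4817) = -25343/4817 ≈ -5.2612)
√(O + g(-59)) = √(-25343/4817 + 1) = √(-20526/4817) = I*√98873742/4817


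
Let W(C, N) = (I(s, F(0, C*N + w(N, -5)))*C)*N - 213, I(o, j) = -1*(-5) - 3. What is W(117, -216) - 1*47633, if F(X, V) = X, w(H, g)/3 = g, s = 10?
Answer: -98390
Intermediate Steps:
w(H, g) = 3*g
I(o, j) = 2 (I(o, j) = 5 - 3 = 2)
W(C, N) = -213 + 2*C*N (W(C, N) = (2*C)*N - 213 = 2*C*N - 213 = -213 + 2*C*N)
W(117, -216) - 1*47633 = (-213 + 2*117*(-216)) - 1*47633 = (-213 - 50544) - 47633 = -50757 - 47633 = -98390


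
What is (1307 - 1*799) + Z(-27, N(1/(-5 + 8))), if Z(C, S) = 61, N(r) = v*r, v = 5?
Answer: 569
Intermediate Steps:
N(r) = 5*r
(1307 - 1*799) + Z(-27, N(1/(-5 + 8))) = (1307 - 1*799) + 61 = (1307 - 799) + 61 = 508 + 61 = 569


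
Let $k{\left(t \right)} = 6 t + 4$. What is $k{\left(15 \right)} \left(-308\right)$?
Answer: $-28952$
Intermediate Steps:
$k{\left(t \right)} = 4 + 6 t$
$k{\left(15 \right)} \left(-308\right) = \left(4 + 6 \cdot 15\right) \left(-308\right) = \left(4 + 90\right) \left(-308\right) = 94 \left(-308\right) = -28952$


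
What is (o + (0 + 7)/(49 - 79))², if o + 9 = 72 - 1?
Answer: 3433609/900 ≈ 3815.1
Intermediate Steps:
o = 62 (o = -9 + (72 - 1) = -9 + 71 = 62)
(o + (0 + 7)/(49 - 79))² = (62 + (0 + 7)/(49 - 79))² = (62 + 7/(-30))² = (62 + 7*(-1/30))² = (62 - 7/30)² = (1853/30)² = 3433609/900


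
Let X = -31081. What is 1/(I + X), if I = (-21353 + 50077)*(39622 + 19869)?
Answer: 1/1708788403 ≈ 5.8521e-10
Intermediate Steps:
I = 1708819484 (I = 28724*59491 = 1708819484)
1/(I + X) = 1/(1708819484 - 31081) = 1/1708788403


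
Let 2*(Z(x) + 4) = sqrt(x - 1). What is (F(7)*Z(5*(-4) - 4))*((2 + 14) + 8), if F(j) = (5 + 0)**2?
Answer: -2400 + 1500*I ≈ -2400.0 + 1500.0*I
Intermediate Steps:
F(j) = 25 (F(j) = 5**2 = 25)
Z(x) = -4 + sqrt(-1 + x)/2 (Z(x) = -4 + sqrt(x - 1)/2 = -4 + sqrt(-1 + x)/2)
(F(7)*Z(5*(-4) - 4))*((2 + 14) + 8) = (25*(-4 + sqrt(-1 + (5*(-4) - 4))/2))*((2 + 14) + 8) = (25*(-4 + sqrt(-1 + (-20 - 4))/2))*(16 + 8) = (25*(-4 + sqrt(-1 - 24)/2))*24 = (25*(-4 + sqrt(-25)/2))*24 = (25*(-4 + (5*I)/2))*24 = (25*(-4 + 5*I/2))*24 = (-100 + 125*I/2)*24 = -2400 + 1500*I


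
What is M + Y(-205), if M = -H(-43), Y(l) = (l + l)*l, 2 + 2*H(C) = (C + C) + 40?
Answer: 84074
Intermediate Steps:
H(C) = 19 + C (H(C) = -1 + ((C + C) + 40)/2 = -1 + (2*C + 40)/2 = -1 + (40 + 2*C)/2 = -1 + (20 + C) = 19 + C)
Y(l) = 2*l**2 (Y(l) = (2*l)*l = 2*l**2)
M = 24 (M = -(19 - 43) = -1*(-24) = 24)
M + Y(-205) = 24 + 2*(-205)**2 = 24 + 2*42025 = 24 + 84050 = 84074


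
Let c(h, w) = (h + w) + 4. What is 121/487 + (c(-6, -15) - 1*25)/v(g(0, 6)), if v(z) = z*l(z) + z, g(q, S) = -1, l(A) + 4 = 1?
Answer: -10106/487 ≈ -20.752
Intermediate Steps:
l(A) = -3 (l(A) = -4 + 1 = -3)
c(h, w) = 4 + h + w
v(z) = -2*z (v(z) = z*(-3) + z = -3*z + z = -2*z)
121/487 + (c(-6, -15) - 1*25)/v(g(0, 6)) = 121/487 + ((4 - 6 - 15) - 1*25)/((-2*(-1))) = 121*(1/487) + (-17 - 25)/2 = 121/487 - 42*½ = 121/487 - 21 = -10106/487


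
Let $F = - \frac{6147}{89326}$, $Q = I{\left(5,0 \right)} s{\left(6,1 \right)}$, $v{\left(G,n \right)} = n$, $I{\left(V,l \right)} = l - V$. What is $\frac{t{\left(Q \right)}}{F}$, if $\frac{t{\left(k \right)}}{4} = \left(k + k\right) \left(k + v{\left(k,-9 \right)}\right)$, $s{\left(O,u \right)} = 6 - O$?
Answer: $0$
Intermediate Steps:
$Q = 0$ ($Q = \left(0 - 5\right) \left(6 - 6\right) = \left(-5\right) 0 = 0$)
$F = - \frac{6147}{89326}$ ($F = \left(-6147\right) \frac{1}{89326} = - \frac{6147}{89326} \approx -0.068815$)
$t{\left(k \right)} = 8 k \left(-9 + k\right)$ ($t{\left(k \right)} = 4 \left(k + k\right) \left(k - 9\right) = 4 \cdot 2 k \left(-9 + k\right) = 8 k \left(-9 + k\right)$)
$\frac{t{\left(Q \right)}}{F} = \frac{8 \cdot 0 \left(-9 + 0\right)}{- \frac{6147}{89326}} = 8 \cdot 0 \left(-9\right) \left(- \frac{89326}{6147}\right) = 0 \left(- \frac{89326}{6147}\right) = 0$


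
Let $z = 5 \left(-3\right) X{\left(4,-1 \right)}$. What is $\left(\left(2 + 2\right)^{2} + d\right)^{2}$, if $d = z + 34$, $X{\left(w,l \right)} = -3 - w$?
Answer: $24025$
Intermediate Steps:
$z = 105$ ($z = 5 \left(-3\right) \left(-3 - 4\right) = - 15 \left(-3 - 4\right) = \left(-15\right) \left(-7\right) = 105$)
$d = 139$ ($d = 105 + 34 = 139$)
$\left(\left(2 + 2\right)^{2} + d\right)^{2} = \left(\left(2 + 2\right)^{2} + 139\right)^{2} = \left(4^{2} + 139\right)^{2} = \left(16 + 139\right)^{2} = 155^{2} = 24025$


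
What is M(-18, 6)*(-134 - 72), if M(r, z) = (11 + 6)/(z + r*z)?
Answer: 103/3 ≈ 34.333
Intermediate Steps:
M(r, z) = 17/(z + r*z)
M(-18, 6)*(-134 - 72) = (17/(6*(1 - 18)))*(-134 - 72) = (17*(⅙)/(-17))*(-206) = (17*(⅙)*(-1/17))*(-206) = -⅙*(-206) = 103/3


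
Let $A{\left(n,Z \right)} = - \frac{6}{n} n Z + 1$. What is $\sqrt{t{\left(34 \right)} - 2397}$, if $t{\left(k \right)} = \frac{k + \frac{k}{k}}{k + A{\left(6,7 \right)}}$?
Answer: $i \sqrt{2402} \approx 49.01 i$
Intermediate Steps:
$A{\left(n,Z \right)} = 1 - 6 Z$ ($A{\left(n,Z \right)} = - 6 Z + 1 = 1 - 6 Z$)
$t{\left(k \right)} = \frac{1 + k}{-41 + k}$ ($t{\left(k \right)} = \frac{k + \frac{k}{k}}{k + \left(1 - 42\right)} = \frac{k + 1}{k + \left(1 - 42\right)} = \frac{1 + k}{k - 41} = \frac{1 + k}{-41 + k}$)
$\sqrt{t{\left(34 \right)} - 2397} = \sqrt{\frac{1 + 34}{-41 + 34} - 2397} = \sqrt{\frac{1}{-7} \cdot 35 - 2397} = \sqrt{\left(- \frac{1}{7}\right) 35 - 2397} = \sqrt{-5 - 2397} = \sqrt{-2402} = i \sqrt{2402}$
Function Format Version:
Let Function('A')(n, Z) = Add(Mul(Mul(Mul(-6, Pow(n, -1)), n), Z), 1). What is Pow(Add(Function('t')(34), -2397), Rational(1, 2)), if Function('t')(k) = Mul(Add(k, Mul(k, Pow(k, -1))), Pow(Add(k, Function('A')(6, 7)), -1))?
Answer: Mul(I, Pow(2402, Rational(1, 2))) ≈ Mul(49.010, I)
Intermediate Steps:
Function('A')(n, Z) = Add(1, Mul(-6, Z)) (Function('A')(n, Z) = Add(Mul(-6, Z), 1) = Add(1, Mul(-6, Z)))
Function('t')(k) = Mul(Pow(Add(-41, k), -1), Add(1, k)) (Function('t')(k) = Mul(Add(k, Mul(k, Pow(k, -1))), Pow(Add(k, Add(1, Mul(-6, 7))), -1)) = Mul(Add(k, 1), Pow(Add(k, Add(1, -42)), -1)) = Mul(Add(1, k), Pow(Add(k, -41), -1)) = Mul(Add(1, k), Pow(Add(-41, k), -1)) = Mul(Pow(Add(-41, k), -1), Add(1, k)))
Pow(Add(Function('t')(34), -2397), Rational(1, 2)) = Pow(Add(Mul(Pow(Add(-41, 34), -1), Add(1, 34)), -2397), Rational(1, 2)) = Pow(Add(Mul(Pow(-7, -1), 35), -2397), Rational(1, 2)) = Pow(Add(Mul(Rational(-1, 7), 35), -2397), Rational(1, 2)) = Pow(Add(-5, -2397), Rational(1, 2)) = Pow(-2402, Rational(1, 2)) = Mul(I, Pow(2402, Rational(1, 2)))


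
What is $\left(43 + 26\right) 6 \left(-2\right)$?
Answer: $-828$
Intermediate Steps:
$\left(43 + 26\right) 6 \left(-2\right) = 69 \left(-12\right) = -828$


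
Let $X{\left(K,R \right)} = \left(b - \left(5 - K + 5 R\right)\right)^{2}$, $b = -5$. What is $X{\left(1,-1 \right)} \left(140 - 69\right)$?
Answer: $1136$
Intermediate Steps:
$X{\left(K,R \right)} = \left(-10 + K - 5 R\right)^{2}$ ($X{\left(K,R \right)} = \left(-5 - \left(5 - K + 5 R\right)\right)^{2} = \left(-10 + K - 5 R\right)^{2}$)
$X{\left(1,-1 \right)} \left(140 - 69\right) = \left(10 - 1 + 5 \left(-1\right)\right)^{2} \left(140 - 69\right) = \left(10 - 1 - 5\right)^{2} \cdot 71 = 4^{2} \cdot 71 = 16 \cdot 71 = 1136$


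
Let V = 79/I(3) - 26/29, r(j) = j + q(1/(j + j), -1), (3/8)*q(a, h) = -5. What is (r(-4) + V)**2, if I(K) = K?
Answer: 55225/841 ≈ 65.666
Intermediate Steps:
q(a, h) = -40/3 (q(a, h) = (8/3)*(-5) = -40/3)
r(j) = -40/3 + j (r(j) = j - 40/3 = -40/3 + j)
V = 2213/87 (V = 79/3 - 26/29 = 2213/87 ≈ 25.437)
(r(-4) + V)**2 = ((-40/3 - 4) + 2213/87)**2 = (-52/3 + 2213/87)**2 = (235/29)**2 = 55225/841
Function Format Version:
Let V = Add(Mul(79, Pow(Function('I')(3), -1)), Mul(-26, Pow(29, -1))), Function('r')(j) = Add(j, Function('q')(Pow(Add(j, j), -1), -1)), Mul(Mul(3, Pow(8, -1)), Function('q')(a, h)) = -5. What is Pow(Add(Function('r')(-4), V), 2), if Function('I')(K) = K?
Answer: Rational(55225, 841) ≈ 65.666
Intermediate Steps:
Function('q')(a, h) = Rational(-40, 3) (Function('q')(a, h) = Mul(Rational(8, 3), -5) = Rational(-40, 3))
Function('r')(j) = Add(Rational(-40, 3), j) (Function('r')(j) = Add(j, Rational(-40, 3)) = Add(Rational(-40, 3), j))
V = Rational(2213, 87) (V = Add(Mul(79, Pow(3, -1)), Mul(-26, Pow(29, -1))) = Add(Mul(79, Rational(1, 3)), Mul(-26, Rational(1, 29))) = Add(Rational(79, 3), Rational(-26, 29)) = Rational(2213, 87) ≈ 25.437)
Pow(Add(Function('r')(-4), V), 2) = Pow(Add(Add(Rational(-40, 3), -4), Rational(2213, 87)), 2) = Pow(Add(Rational(-52, 3), Rational(2213, 87)), 2) = Pow(Rational(235, 29), 2) = Rational(55225, 841)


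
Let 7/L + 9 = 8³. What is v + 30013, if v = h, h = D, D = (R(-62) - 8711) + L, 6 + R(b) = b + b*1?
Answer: 10649523/503 ≈ 21172.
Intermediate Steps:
R(b) = -6 + 2*b (R(b) = -6 + (b + b*1) = -6 + (b + b) = -6 + 2*b)
L = 7/503 (L = 7/(-9 + 8³) = 7/(-9 + 512) = 7/503 ≈ 0.013917)
D = -4447016/503 (D = ((-6 + 2*(-62)) - 8711) + 7/503 = ((-6 - 124) - 8711) + 7/503 = (-130 - 8711) + 7/503 = -8841 + 7/503 = -4447016/503 ≈ -8841.0)
h = -4447016/503 ≈ -8841.0
v = -4447016/503 ≈ -8841.0
v + 30013 = -4447016/503 + 30013 = 10649523/503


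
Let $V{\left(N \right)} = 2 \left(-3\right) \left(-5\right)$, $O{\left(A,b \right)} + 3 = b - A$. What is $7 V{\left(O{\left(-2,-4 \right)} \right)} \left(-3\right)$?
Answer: $-630$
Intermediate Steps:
$O{\left(A,b \right)} = -3 + b - A$ ($O{\left(A,b \right)} = -3 - \left(A - b\right) = -3 + b - A$)
$V{\left(N \right)} = 30$ ($V{\left(N \right)} = \left(-6\right) \left(-5\right) = 30$)
$7 V{\left(O{\left(-2,-4 \right)} \right)} \left(-3\right) = 7 \cdot 30 \left(-3\right) = 210 \left(-3\right) = -630$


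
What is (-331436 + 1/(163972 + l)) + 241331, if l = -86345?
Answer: -6994580834/77627 ≈ -90105.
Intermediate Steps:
(-331436 + 1/(163972 + l)) + 241331 = (-331436 + 1/(163972 - 86345)) + 241331 = (-331436 + 1/77627) + 241331 = -25728382371/77627 + 241331 = -6994580834/77627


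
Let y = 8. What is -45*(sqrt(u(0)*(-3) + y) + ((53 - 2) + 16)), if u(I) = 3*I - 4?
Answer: -3015 - 90*sqrt(5) ≈ -3216.2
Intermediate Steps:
u(I) = -4 + 3*I
-45*(sqrt(u(0)*(-3) + y) + ((53 - 2) + 16)) = -45*(sqrt((-4 + 3*0)*(-3) + 8) + ((53 - 2) + 16)) = -45*(sqrt((-4 + 0)*(-3) + 8) + (51 + 16)) = -45*(sqrt(-4*(-3) + 8) + 67) = -45*(sqrt(12 + 8) + 67) = -45*(sqrt(20) + 67) = -45*(2*sqrt(5) + 67) = -45*(67 + 2*sqrt(5)) = -3015 - 90*sqrt(5)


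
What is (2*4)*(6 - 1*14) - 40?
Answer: -104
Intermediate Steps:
(2*4)*(6 - 1*14) - 40 = 8*(6 - 14) - 40 = 8*(-8) - 40 = -64 - 40 = -104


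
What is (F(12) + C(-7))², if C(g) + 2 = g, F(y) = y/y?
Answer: 64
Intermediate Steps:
F(y) = 1
C(g) = -2 + g
(F(12) + C(-7))² = (1 + (-2 - 7))² = (1 - 9)² = (-8)² = 64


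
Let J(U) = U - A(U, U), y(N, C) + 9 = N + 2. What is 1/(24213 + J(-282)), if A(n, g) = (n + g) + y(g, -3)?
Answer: 1/24784 ≈ 4.0349e-5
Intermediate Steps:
y(N, C) = -7 + N (y(N, C) = -9 + (N + 2) = -9 + (2 + N) = -7 + N)
A(n, g) = -7 + n + 2*g (A(n, g) = (n + g) + (-7 + g) = (g + n) + (-7 + g) = -7 + n + 2*g)
J(U) = 7 - 2*U (J(U) = U - (-7 + U + 2*U) = U - (-7 + 3*U) = U + (7 - 3*U) = 7 - 2*U)
1/(24213 + J(-282)) = 1/(24213 + (7 - 2*(-282))) = 1/(24213 + (7 + 564)) = 1/(24213 + 571) = 1/24784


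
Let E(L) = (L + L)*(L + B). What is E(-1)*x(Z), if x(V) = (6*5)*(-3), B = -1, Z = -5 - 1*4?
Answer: -360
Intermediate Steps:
Z = -9 (Z = -5 - 4 = -9)
x(V) = -90 (x(V) = 30*(-3) = -90)
E(L) = 2*L*(-1 + L) (E(L) = (L + L)*(L - 1) = (2*L)*(-1 + L) = 2*L*(-1 + L))
E(-1)*x(Z) = (2*(-1)*(-1 - 1))*(-90) = (2*(-1)*(-2))*(-90) = 4*(-90) = -360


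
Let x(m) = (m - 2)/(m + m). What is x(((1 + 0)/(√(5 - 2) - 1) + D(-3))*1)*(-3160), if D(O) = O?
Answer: -33180/11 - 3160*√3/11 ≈ -3513.9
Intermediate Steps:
x(m) = (-2 + m)/(2*m) (x(m) = (-2 + m)/((2*m)) = (-2 + m)*(1/(2*m)) = (-2 + m)/(2*m))
x(((1 + 0)/(√(5 - 2) - 1) + D(-3))*1)*(-3160) = ((-2 + ((1 + 0)/(√(5 - 2) - 1) - 3)*1)/(2*((((1 + 0)/(√(5 - 2) - 1) - 3)*1))))*(-3160) = ((-2 + (1/(√3 - 1) - 3)*1)/(2*(((1/(√3 - 1) - 3)*1))))*(-3160) = ((-2 + (1/(-1 + √3) - 3)*1)/(2*(((1/(-1 + √3) - 3)*1))))*(-3160) = ((-2 + (-3 + 1/(-1 + √3))*1)/(2*(((-3 + 1/(-1 + √3))*1))))*(-3160) = ((-2 + (-3 + 1/(-1 + √3)))/(2*(-3 + 1/(-1 + √3))))*(-3160) = ((-5 + 1/(-1 + √3))/(2*(-3 + 1/(-1 + √3))))*(-3160) = -1580*(-5 + 1/(-1 + √3))/(-3 + 1/(-1 + √3))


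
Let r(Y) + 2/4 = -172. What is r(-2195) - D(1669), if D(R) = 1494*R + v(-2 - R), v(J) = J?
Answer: -4983975/2 ≈ -2.4920e+6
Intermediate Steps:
r(Y) = -345/2 (r(Y) = -½ - 172 = -345/2)
D(R) = -2 + 1493*R (D(R) = 1494*R + (-2 - R) = -2 + 1493*R)
r(-2195) - D(1669) = -345/2 - (-2 + 1493*1669) = -345/2 - (-2 + 2491817) = -345/2 - 1*2491815 = -345/2 - 2491815 = -4983975/2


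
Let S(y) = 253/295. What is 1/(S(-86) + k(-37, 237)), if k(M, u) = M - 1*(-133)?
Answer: 295/28573 ≈ 0.010324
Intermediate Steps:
S(y) = 253/295 (S(y) = 253*(1/295) = 253/295)
k(M, u) = 133 + M (k(M, u) = M + 133 = 133 + M)
1/(S(-86) + k(-37, 237)) = 1/(253/295 + (133 - 37)) = 1/(253/295 + 96) = 1/(28573/295) = 295/28573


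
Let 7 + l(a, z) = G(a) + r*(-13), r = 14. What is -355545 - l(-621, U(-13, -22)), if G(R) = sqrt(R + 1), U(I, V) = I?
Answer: -355356 - 2*I*sqrt(155) ≈ -3.5536e+5 - 24.9*I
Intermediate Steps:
G(R) = sqrt(1 + R)
l(a, z) = -189 + sqrt(1 + a) (l(a, z) = -7 + (sqrt(1 + a) + 14*(-13)) = -7 + (sqrt(1 + a) - 182) = -7 + (-182 + sqrt(1 + a)) = -189 + sqrt(1 + a))
-355545 - l(-621, U(-13, -22)) = -355545 - (-189 + sqrt(1 - 621)) = -355545 - (-189 + sqrt(-620)) = -355545 - (-189 + 2*I*sqrt(155)) = -355545 + (189 - 2*I*sqrt(155)) = -355356 - 2*I*sqrt(155)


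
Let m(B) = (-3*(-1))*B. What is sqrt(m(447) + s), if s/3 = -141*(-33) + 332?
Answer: 2*sqrt(4074) ≈ 127.66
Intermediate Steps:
s = 14955 (s = 3*(-141*(-33) + 332) = 3*(4653 + 332) = 3*4985 = 14955)
m(B) = 3*B
sqrt(m(447) + s) = sqrt(3*447 + 14955) = sqrt(1341 + 14955) = sqrt(16296) = 2*sqrt(4074)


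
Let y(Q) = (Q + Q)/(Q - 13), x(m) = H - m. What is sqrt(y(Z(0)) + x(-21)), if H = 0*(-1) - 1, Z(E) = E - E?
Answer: 2*sqrt(5) ≈ 4.4721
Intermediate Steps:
Z(E) = 0
H = -1 (H = 0 - 1 = -1)
x(m) = -1 - m
y(Q) = 2*Q/(-13 + Q) (y(Q) = (2*Q)/(-13 + Q) = 2*Q/(-13 + Q))
sqrt(y(Z(0)) + x(-21)) = sqrt(2*0/(-13 + 0) + (-1 - 1*(-21))) = sqrt(2*0/(-13) + (-1 + 21)) = sqrt(2*0*(-1/13) + 20) = sqrt(0 + 20) = sqrt(20) = 2*sqrt(5)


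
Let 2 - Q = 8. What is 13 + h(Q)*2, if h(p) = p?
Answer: 1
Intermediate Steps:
Q = -6 (Q = 2 - 1*8 = 2 - 8 = -6)
13 + h(Q)*2 = 13 - 6*2 = 13 - 12 = 1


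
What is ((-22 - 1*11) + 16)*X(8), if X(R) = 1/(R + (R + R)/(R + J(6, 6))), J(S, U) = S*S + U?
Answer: -425/208 ≈ -2.0433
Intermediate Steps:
J(S, U) = U + S² (J(S, U) = S² + U = U + S²)
X(R) = 1/(R + 2*R/(42 + R)) (X(R) = 1/(R + (R + R)/(R + (6 + 6²))) = 1/(R + (2*R)/(R + (6 + 36))) = 1/(R + (2*R)/(R + 42)) = 1/(R + (2*R)/(42 + R)) = 1/(R + 2*R/(42 + R)))
((-22 - 1*11) + 16)*X(8) = ((-22 - 1*11) + 16)*((42 + 8)/(8*(44 + 8))) = ((-22 - 11) + 16)*((⅛)*50/52) = (-33 + 16)*((⅛)*(1/52)*50) = -17*25/208 = -425/208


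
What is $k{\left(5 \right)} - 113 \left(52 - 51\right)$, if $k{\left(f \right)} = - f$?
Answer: $-118$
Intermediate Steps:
$k{\left(5 \right)} - 113 \left(52 - 51\right) = \left(-1\right) 5 - 113 \left(52 - 51\right) = -5 - 113 \left(52 - 51\right) = -5 - 113 = -118$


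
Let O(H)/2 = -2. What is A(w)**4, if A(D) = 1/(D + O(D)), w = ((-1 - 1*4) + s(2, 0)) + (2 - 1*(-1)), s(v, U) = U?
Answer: 1/1296 ≈ 0.00077160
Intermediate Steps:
O(H) = -4 (O(H) = 2*(-2) = -4)
w = -2 (w = ((-1 - 1*4) + 0) + (2 - 1*(-1)) = ((-1 - 4) + 0) + (2 + 1) = (-5 + 0) + 3 = -5 + 3 = -2)
A(D) = 1/(-4 + D) (A(D) = 1/(D - 4) = 1/(-4 + D))
A(w)**4 = (1/(-4 - 2))**4 = (1/(-6))**4 = (-1/6)**4 = 1/1296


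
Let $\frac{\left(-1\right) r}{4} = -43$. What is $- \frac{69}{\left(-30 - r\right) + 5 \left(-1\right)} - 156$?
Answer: $- \frac{467}{3} \approx -155.67$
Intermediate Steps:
$r = 172$ ($r = \left(-4\right) \left(-43\right) = 172$)
$- \frac{69}{\left(-30 - r\right) + 5 \left(-1\right)} - 156 = - \frac{69}{\left(-30 - 172\right) + 5 \left(-1\right)} - 156 = - \frac{69}{\left(-30 - 172\right) - 5} - 156 = - \frac{69}{-202 - 5} - 156 = - \frac{69}{-207} - 156 = \left(-69\right) \left(- \frac{1}{207}\right) - 156 = \frac{1}{3} - 156 = - \frac{467}{3}$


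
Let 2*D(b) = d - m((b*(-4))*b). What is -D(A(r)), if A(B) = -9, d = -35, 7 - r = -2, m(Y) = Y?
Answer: -289/2 ≈ -144.50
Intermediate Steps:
r = 9 (r = 7 - 1*(-2) = 7 + 2 = 9)
D(b) = -35/2 + 2*b**2 (D(b) = (-35 - b*(-4)*b)/2 = (-35 - (-4*b)*b)/2 = (-35 - (-4)*b**2)/2 = (-35 + 4*b**2)/2 = -35/2 + 2*b**2)
-D(A(r)) = -(-35/2 + 2*(-9)**2) = -(-35/2 + 2*81) = -(-35/2 + 162) = -1*289/2 = -289/2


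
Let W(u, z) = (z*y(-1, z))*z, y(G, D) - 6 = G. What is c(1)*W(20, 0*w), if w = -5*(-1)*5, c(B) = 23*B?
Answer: 0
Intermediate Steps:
y(G, D) = 6 + G
w = 25 (w = 5*5 = 25)
W(u, z) = 5*z² (W(u, z) = (z*(6 - 1))*z = (z*5)*z = (5*z)*z = 5*z²)
c(1)*W(20, 0*w) = (23*1)*(5*(0*25)²) = 23*(5*0²) = 23*(5*0) = 23*0 = 0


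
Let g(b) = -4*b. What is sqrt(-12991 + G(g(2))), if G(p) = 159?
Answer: 4*I*sqrt(802) ≈ 113.28*I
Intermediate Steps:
sqrt(-12991 + G(g(2))) = sqrt(-12991 + 159) = sqrt(-12832) = 4*I*sqrt(802)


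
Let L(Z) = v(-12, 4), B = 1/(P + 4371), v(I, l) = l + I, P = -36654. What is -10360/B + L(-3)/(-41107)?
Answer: 13748313431168/41107 ≈ 3.3445e+8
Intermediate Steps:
v(I, l) = I + l
B = -1/32283 (B = 1/(-36654 + 4371) = 1/(-32283) = -1/32283 ≈ -3.0976e-5)
L(Z) = -8 (L(Z) = -12 + 4 = -8)
-10360/B + L(-3)/(-41107) = -10360/(-1/32283) - 8/(-41107) = -10360*(-32283) - 8*(-1/41107) = 334451880 + 8/41107 = 13748313431168/41107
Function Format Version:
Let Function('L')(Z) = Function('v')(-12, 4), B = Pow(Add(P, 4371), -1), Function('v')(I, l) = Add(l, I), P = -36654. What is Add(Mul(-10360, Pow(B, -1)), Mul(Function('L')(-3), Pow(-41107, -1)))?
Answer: Rational(13748313431168, 41107) ≈ 3.3445e+8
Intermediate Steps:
Function('v')(I, l) = Add(I, l)
B = Rational(-1, 32283) (B = Pow(Add(-36654, 4371), -1) = Pow(-32283, -1) = Rational(-1, 32283) ≈ -3.0976e-5)
Function('L')(Z) = -8 (Function('L')(Z) = Add(-12, 4) = -8)
Add(Mul(-10360, Pow(B, -1)), Mul(Function('L')(-3), Pow(-41107, -1))) = Add(Mul(-10360, Pow(Rational(-1, 32283), -1)), Mul(-8, Pow(-41107, -1))) = Add(Mul(-10360, -32283), Mul(-8, Rational(-1, 41107))) = Add(334451880, Rational(8, 41107)) = Rational(13748313431168, 41107)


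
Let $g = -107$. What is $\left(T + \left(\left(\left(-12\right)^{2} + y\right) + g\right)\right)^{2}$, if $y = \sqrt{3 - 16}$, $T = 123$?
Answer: $\left(160 + i \sqrt{13}\right)^{2} \approx 25587.0 + 1153.8 i$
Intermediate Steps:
$y = i \sqrt{13}$ ($y = \sqrt{-13} = i \sqrt{13} \approx 3.6056 i$)
$\left(T + \left(\left(\left(-12\right)^{2} + y\right) + g\right)\right)^{2} = \left(123 - \left(-37 - i \sqrt{13}\right)\right)^{2} = \left(123 + \left(37 + i \sqrt{13}\right)\right)^{2} = \left(160 + i \sqrt{13}\right)^{2}$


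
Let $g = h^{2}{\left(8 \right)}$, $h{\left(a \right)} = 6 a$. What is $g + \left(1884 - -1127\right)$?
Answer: $5315$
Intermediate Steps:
$g = 2304$ ($g = \left(6 \cdot 8\right)^{2} = 48^{2} = 2304$)
$g + \left(1884 - -1127\right) = 2304 + \left(1884 - -1127\right) = 2304 + \left(1884 + 1127\right) = 2304 + 3011 = 5315$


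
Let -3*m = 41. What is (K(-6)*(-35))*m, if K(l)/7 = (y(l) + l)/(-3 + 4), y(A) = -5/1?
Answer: -110495/3 ≈ -36832.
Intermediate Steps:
y(A) = -5 (y(A) = -5*1 = -5)
K(l) = -35 + 7*l (K(l) = 7*((-5 + l)/(-3 + 4)) = 7*((-5 + l)/1) = 7*((-5 + l)*1) = 7*(-5 + l) = -35 + 7*l)
m = -41/3 (m = -⅓*41 = -41/3 ≈ -13.667)
(K(-6)*(-35))*m = ((-35 + 7*(-6))*(-35))*(-41/3) = ((-35 - 42)*(-35))*(-41/3) = -77*(-35)*(-41/3) = 2695*(-41/3) = -110495/3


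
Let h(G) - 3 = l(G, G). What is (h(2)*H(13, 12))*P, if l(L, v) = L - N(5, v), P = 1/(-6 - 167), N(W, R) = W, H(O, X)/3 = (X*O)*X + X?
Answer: 0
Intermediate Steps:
H(O, X) = 3*X + 3*O*X² (H(O, X) = 3*((X*O)*X + X) = 3*((O*X)*X + X) = 3*(O*X² + X) = 3*(X + O*X²) = 3*X + 3*O*X²)
P = -1/173 (P = 1/(-173) = -1/173 ≈ -0.0057803)
l(L, v) = -5 + L (l(L, v) = L - 1*5 = L - 5 = -5 + L)
h(G) = -2 + G (h(G) = 3 + (-5 + G) = -2 + G)
(h(2)*H(13, 12))*P = ((-2 + 2)*(3*12*(1 + 13*12)))*(-1/173) = (0*(3*12*(1 + 156)))*(-1/173) = (0*(3*12*157))*(-1/173) = (0*5652)*(-1/173) = 0*(-1/173) = 0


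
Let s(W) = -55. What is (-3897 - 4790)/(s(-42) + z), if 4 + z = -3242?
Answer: 8687/3301 ≈ 2.6316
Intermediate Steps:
z = -3246 (z = -4 - 3242 = -3246)
(-3897 - 4790)/(s(-42) + z) = (-3897 - 4790)/(-55 - 3246) = -8687/(-3301) = -8687*(-1/3301) = 8687/3301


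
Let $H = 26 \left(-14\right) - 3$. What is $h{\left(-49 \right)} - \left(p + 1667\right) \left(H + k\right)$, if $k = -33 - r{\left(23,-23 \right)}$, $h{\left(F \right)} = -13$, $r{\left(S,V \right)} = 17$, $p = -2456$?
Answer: $-329026$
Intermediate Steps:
$k = -50$ ($k = -33 - 17 = -50$)
$H = -367$ ($H = -364 - 3 = -367$)
$h{\left(-49 \right)} - \left(p + 1667\right) \left(H + k\right) = -13 - \left(-2456 + 1667\right) \left(-367 - 50\right) = -13 - \left(-789\right) \left(-417\right) = -13 - 329013 = -329026$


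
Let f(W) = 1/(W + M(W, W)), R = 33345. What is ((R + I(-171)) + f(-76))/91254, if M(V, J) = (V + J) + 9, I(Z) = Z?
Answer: 7265105/19984626 ≈ 0.36353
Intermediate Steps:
M(V, J) = 9 + J + V (M(V, J) = (J + V) + 9 = 9 + J + V)
f(W) = 1/(9 + 3*W) (f(W) = 1/(W + (9 + W + W)) = 1/(W + (9 + 2*W)) = 1/(9 + 3*W))
((R + I(-171)) + f(-76))/91254 = ((33345 - 171) + 1/(3*(3 - 76)))/91254 = (33174 + (1/3)/(-73))*(1/91254) = (33174 + (1/3)*(-1/73))*(1/91254) = (33174 - 1/219)*(1/91254) = (7265105/219)*(1/91254) = 7265105/19984626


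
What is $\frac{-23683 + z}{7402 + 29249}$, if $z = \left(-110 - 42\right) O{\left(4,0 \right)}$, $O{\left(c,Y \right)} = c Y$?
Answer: $- \frac{23683}{36651} \approx -0.64618$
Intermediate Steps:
$O{\left(c,Y \right)} = Y c$
$z = 0$ ($z = \left(-110 - 42\right) 0 \cdot 4 = \left(-152\right) 0 = 0$)
$\frac{-23683 + z}{7402 + 29249} = \frac{-23683 + 0}{7402 + 29249} = - \frac{23683}{36651}$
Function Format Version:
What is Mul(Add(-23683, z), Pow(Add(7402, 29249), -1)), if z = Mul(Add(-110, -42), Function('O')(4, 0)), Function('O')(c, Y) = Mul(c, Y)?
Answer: Rational(-23683, 36651) ≈ -0.64618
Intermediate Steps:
Function('O')(c, Y) = Mul(Y, c)
z = 0 (z = Mul(Add(-110, -42), Mul(0, 4)) = Mul(-152, 0) = 0)
Mul(Add(-23683, z), Pow(Add(7402, 29249), -1)) = Mul(Add(-23683, 0), Pow(Add(7402, 29249), -1)) = Mul(-23683, Pow(36651, -1)) = Mul(-23683, Rational(1, 36651)) = Rational(-23683, 36651)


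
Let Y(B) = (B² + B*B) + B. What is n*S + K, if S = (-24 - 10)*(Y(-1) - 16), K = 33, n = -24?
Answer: -12207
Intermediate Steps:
Y(B) = B + 2*B² (Y(B) = (B² + B²) + B = 2*B² + B = B + 2*B²)
S = 510 (S = (-24 - 10)*(-(1 + 2*(-1)) - 16) = -34*(-(1 - 2) - 16) = -34*(-1*(-1) - 16) = -34*(1 - 16) = -34*(-15) = 510)
n*S + K = -24*510 + 33 = -12240 + 33 = -12207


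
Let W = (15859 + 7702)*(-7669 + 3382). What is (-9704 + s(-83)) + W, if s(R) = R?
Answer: -101015794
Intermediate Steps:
W = -101006007 (W = 23561*(-4287) = -101006007)
(-9704 + s(-83)) + W = (-9704 - 83) - 101006007 = -9787 - 101006007 = -101015794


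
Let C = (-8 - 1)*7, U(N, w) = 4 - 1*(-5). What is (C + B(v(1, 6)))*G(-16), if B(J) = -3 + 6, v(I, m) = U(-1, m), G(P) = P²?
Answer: -15360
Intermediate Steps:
U(N, w) = 9 (U(N, w) = 4 + 5 = 9)
v(I, m) = 9
B(J) = 3
C = -63 (C = -9*7 = -63)
(C + B(v(1, 6)))*G(-16) = (-63 + 3)*(-16)² = -60*256 = -15360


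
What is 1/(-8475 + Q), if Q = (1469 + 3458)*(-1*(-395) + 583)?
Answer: 1/4810131 ≈ 2.0789e-7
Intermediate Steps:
Q = 4818606 (Q = 4927*(395 + 583) = 4927*978 = 4818606)
1/(-8475 + Q) = 1/(-8475 + 4818606) = 1/4810131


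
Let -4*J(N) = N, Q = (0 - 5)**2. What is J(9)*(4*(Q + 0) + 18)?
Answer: -531/2 ≈ -265.50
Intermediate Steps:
Q = 25 (Q = (-5)**2 = 25)
J(N) = -N/4
J(9)*(4*(Q + 0) + 18) = (-1/4*9)*(4*(25 + 0) + 18) = -9*(4*25 + 18)/4 = -9*(100 + 18)/4 = -9/4*118 = -531/2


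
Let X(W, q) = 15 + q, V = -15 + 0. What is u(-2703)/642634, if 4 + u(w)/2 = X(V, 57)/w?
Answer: -3628/289506617 ≈ -1.2532e-5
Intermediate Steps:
V = -15
u(w) = -8 + 144/w (u(w) = -8 + 2*((15 + 57)/w) = -8 + 2*(72/w) = -8 + 144/w)
u(-2703)/642634 = (-8 + 144/(-2703))/642634 = (-8 + 144*(-1/2703))*(1/642634) = (-8 - 48/901)*(1/642634) = -7256/901*1/642634 = -3628/289506617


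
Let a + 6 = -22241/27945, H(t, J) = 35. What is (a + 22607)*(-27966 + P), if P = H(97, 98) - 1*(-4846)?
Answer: -521725712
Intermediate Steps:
a = -8257/1215 (a = -6 - 22241/27945 = -6 - 22241*1/27945 = -6 - 967/1215 = -8257/1215 ≈ -6.7959)
P = 4881 (P = 35 - 1*(-4846) = 35 + 4846 = 4881)
(a + 22607)*(-27966 + P) = (-8257/1215 + 22607)*(-27966 + 4881) = (27459248/1215)*(-23085) = -521725712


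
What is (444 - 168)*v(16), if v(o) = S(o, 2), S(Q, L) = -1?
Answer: -276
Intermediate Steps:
v(o) = -1
(444 - 168)*v(16) = (444 - 168)*(-1) = 276*(-1) = -276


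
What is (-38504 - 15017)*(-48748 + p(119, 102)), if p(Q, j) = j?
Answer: 2603582566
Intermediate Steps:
(-38504 - 15017)*(-48748 + p(119, 102)) = (-38504 - 15017)*(-48748 + 102) = -53521*(-48646) = 2603582566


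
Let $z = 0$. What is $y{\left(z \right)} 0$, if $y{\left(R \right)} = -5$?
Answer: $0$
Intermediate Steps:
$y{\left(z \right)} 0 = \left(-5\right) 0 = 0$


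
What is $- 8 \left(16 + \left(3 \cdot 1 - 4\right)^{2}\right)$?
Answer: $-136$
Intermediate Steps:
$- 8 \left(16 + \left(3 \cdot 1 - 4\right)^{2}\right) = - 8 \left(16 + \left(3 - 4\right)^{2}\right) = - 8 \left(16 + \left(-1\right)^{2}\right) = - 8 \left(16 + 1\right) = \left(-8\right) 17 = -136$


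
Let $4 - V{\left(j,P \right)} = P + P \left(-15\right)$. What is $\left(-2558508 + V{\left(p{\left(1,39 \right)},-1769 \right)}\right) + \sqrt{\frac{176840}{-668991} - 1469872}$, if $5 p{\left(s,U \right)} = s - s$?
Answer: $-2583270 + \frac{2 i \sqrt{164459950104201018}}{668991} \approx -2.5833 \cdot 10^{6} + 1212.4 i$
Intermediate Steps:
$p{\left(s,U \right)} = 0$ ($p{\left(s,U \right)} = \frac{s - s}{5} = \frac{1}{5} \cdot 0 = 0$)
$V{\left(j,P \right)} = 4 + 14 P$ ($V{\left(j,P \right)} = 4 - \left(P + P \left(-15\right)\right) = 4 - \left(P - 15 P\right) = 4 - - 14 P = 4 + 14 P$)
$\left(-2558508 + V{\left(p{\left(1,39 \right)},-1769 \right)}\right) + \sqrt{\frac{176840}{-668991} - 1469872} = \left(-2558508 + \left(4 + 14 \left(-1769\right)\right)\right) + \sqrt{\frac{176840}{-668991} - 1469872} = \left(-2558508 + \left(4 - 24766\right)\right) + \sqrt{176840 \left(- \frac{1}{668991}\right) - 1469872} = \left(-2558508 - 24762\right) + \sqrt{- \frac{176840}{668991} - 1469872} = -2583270 + \sqrt{- \frac{983331315992}{668991}} = -2583270 + \frac{2 i \sqrt{164459950104201018}}{668991}$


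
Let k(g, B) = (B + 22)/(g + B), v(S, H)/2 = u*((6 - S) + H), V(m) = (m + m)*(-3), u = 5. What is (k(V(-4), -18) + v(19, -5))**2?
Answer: 289444/9 ≈ 32160.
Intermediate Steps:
V(m) = -6*m (V(m) = (2*m)*(-3) = -6*m)
v(S, H) = 60 - 10*S + 10*H (v(S, H) = 2*(5*((6 - S) + H)) = 2*(5*(6 + H - S)) = 2*(30 - 5*S + 5*H) = 60 - 10*S + 10*H)
k(g, B) = (22 + B)/(B + g)
(k(V(-4), -18) + v(19, -5))**2 = ((22 - 18)/(-18 - 6*(-4)) + (60 - 10*19 + 10*(-5)))**2 = (4/(-18 + 24) + (60 - 190 - 50))**2 = (4/6 - 180)**2 = ((1/6)*4 - 180)**2 = (2/3 - 180)**2 = (-538/3)**2 = 289444/9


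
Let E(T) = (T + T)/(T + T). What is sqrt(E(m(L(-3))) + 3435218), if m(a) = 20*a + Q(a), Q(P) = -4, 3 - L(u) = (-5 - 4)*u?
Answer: 3*sqrt(381691) ≈ 1853.4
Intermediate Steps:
L(u) = 3 + 9*u (L(u) = 3 - (-5 - 4)*u = 3 - (-9)*u = 3 + 9*u)
m(a) = -4 + 20*a (m(a) = 20*a - 4 = -4 + 20*a)
E(T) = 1 (E(T) = (2*T)/((2*T)) = (2*T)*(1/(2*T)) = 1)
sqrt(E(m(L(-3))) + 3435218) = sqrt(1 + 3435218) = sqrt(3435219) = 3*sqrt(381691)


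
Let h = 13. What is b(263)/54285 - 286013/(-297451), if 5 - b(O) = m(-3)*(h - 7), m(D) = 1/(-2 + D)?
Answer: 1008315578/1048514775 ≈ 0.96166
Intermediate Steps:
b(O) = 31/5 (b(O) = 5 - (13 - 7)/(-2 - 3) = 5 - 6/(-5) = 5 - (-1)*6/5 = 5 - 1*(-6/5) = 5 + 6/5 = 31/5)
b(263)/54285 - 286013/(-297451) = (31/5)/54285 - 286013/(-297451) = (31/5)*(1/54285) - 286013*(-1/297451) = 31/271425 + 40859/42493 = 1008315578/1048514775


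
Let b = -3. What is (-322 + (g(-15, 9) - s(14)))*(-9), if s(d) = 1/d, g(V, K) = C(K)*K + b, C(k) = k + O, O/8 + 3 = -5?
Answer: 103329/14 ≈ 7380.6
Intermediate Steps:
O = -64 (O = -24 + 8*(-5) = -24 - 40 = -64)
C(k) = -64 + k (C(k) = k - 64 = -64 + k)
g(V, K) = -3 + K*(-64 + K) (g(V, K) = (-64 + K)*K - 3 = K*(-64 + K) - 3 = -3 + K*(-64 + K))
(-322 + (g(-15, 9) - s(14)))*(-9) = (-322 + ((-3 + 9*(-64 + 9)) - 1/14))*(-9) = (-322 + ((-3 + 9*(-55)) - 1*1/14))*(-9) = (-322 + ((-3 - 495) - 1/14))*(-9) = (-322 + (-498 - 1/14))*(-9) = (-322 - 6973/14)*(-9) = -11481/14*(-9) = 103329/14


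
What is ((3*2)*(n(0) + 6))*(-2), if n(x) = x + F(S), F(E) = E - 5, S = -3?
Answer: 24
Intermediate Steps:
F(E) = -5 + E
n(x) = -8 + x (n(x) = x + (-5 - 3) = x - 8 = -8 + x)
((3*2)*(n(0) + 6))*(-2) = ((3*2)*((-8 + 0) + 6))*(-2) = (6*(-8 + 6))*(-2) = (6*(-2))*(-2) = -12*(-2) = 24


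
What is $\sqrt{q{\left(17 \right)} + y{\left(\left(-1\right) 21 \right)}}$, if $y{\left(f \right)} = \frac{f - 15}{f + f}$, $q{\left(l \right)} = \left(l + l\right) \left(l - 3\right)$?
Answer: $\frac{\sqrt{23366}}{7} \approx 21.837$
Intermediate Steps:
$q{\left(l \right)} = 2 l \left(-3 + l\right)$
$y{\left(f \right)} = \frac{-15 + f}{2 f}$
$\sqrt{q{\left(17 \right)} + y{\left(\left(-1\right) 21 \right)}} = \sqrt{2 \cdot 17 \left(-3 + 17\right) + \frac{-15 - 21}{2 \left(\left(-1\right) 21\right)}} = \sqrt{2 \cdot 17 \cdot 14 + \frac{-15 - 21}{2 \left(-21\right)}} = \sqrt{476 + \frac{1}{2} \left(- \frac{1}{21}\right) \left(-36\right)} = \sqrt{476 + \frac{6}{7}} = \sqrt{\frac{3338}{7}} = \frac{\sqrt{23366}}{7}$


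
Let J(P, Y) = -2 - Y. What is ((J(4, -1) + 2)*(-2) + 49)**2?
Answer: 2209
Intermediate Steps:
((J(4, -1) + 2)*(-2) + 49)**2 = (((-2 - 1*(-1)) + 2)*(-2) + 49)**2 = (((-2 + 1) + 2)*(-2) + 49)**2 = ((-1 + 2)*(-2) + 49)**2 = (1*(-2) + 49)**2 = (-2 + 49)**2 = 47**2 = 2209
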